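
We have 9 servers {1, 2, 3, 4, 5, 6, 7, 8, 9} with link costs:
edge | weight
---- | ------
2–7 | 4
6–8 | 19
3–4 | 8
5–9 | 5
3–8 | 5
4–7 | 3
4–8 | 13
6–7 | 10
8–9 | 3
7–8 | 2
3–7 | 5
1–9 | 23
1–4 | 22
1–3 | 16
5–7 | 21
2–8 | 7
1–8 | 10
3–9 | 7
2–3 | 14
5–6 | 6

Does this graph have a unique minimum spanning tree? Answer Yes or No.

No

Kruskal: consider edges lightest-first.
7–8 (2): add — endpoints in different components.
4–7 (3): add — endpoints in different components.
8–9 (3): add — endpoints in different components.
2–7 (4): add — endpoints in different components.
3–7 (5): add — endpoints in different components.
3–8 (5): skip — 3 and 8 already connected.
5–9 (5): add — endpoints in different components.
5–6 (6): add — endpoints in different components.
2–8 (7): skip — 2 and 8 already connected.
3–9 (7): skip — 3 and 9 already connected.
3–4 (8): skip — 3 and 4 already connected.
1–8 (10): add — endpoints in different components.
Non-tree edge 3–8 has weight 5, equal to the heaviest edge on its tree cycle — swapping gives another MST of the same weight. Not unique.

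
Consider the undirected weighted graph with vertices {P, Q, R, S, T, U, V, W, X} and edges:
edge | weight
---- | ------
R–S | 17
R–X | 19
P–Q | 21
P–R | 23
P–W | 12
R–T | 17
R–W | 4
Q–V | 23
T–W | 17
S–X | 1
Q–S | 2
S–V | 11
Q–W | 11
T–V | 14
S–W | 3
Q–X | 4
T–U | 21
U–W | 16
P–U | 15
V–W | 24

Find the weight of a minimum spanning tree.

Prim, starting at S.
Step 1: cheapest edge leaving the tree is S–X (1); add X.
Step 2: cheapest edge leaving the tree is Q–S (2); add Q.
Step 3: cheapest edge leaving the tree is S–W (3); add W.
Step 4: cheapest edge leaving the tree is R–W (4); add R.
Step 5: cheapest edge leaving the tree is S–V (11); add V.
Step 6: cheapest edge leaving the tree is P–W (12); add P.
Step 7: cheapest edge leaving the tree is T–V (14); add T.
Step 8: cheapest edge leaving the tree is P–U (15); add U.
MST edges: S–X, Q–S, S–W, R–W, S–V, P–W, T–V, P–U; total weight 1+2+3+4+11+12+14+15 = 62.

62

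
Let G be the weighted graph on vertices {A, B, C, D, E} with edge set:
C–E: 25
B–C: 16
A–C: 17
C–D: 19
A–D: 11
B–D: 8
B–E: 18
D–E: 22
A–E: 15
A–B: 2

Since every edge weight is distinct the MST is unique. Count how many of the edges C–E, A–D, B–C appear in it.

Sort edges by weight, then run Kruskal:
A–B (2): add — endpoints in different components.
B–D (8): add — endpoints in different components.
A–D (11): skip — A and D already connected.
A–E (15): add — endpoints in different components.
B–C (16): add — endpoints in different components.
MST edge set: {A–B, B–D, A–E, B–C}.
Of the listed edges, {B–C} are in the MST → 1.

1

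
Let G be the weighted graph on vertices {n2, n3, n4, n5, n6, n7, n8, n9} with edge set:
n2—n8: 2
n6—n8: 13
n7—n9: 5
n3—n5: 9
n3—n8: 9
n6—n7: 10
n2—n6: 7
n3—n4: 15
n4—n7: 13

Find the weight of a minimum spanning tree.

55

Sort edges by weight, then run Kruskal:
n2—n8 (2): add — endpoints in different components.
n7—n9 (5): add — endpoints in different components.
n2—n6 (7): add — endpoints in different components.
n3—n5 (9): add — endpoints in different components.
n3—n8 (9): add — endpoints in different components.
n6—n7 (10): add — endpoints in different components.
n4—n7 (13): add — endpoints in different components.
MST edges: n2—n8, n7—n9, n2—n6, n3—n5, n3—n8, n6—n7, n4—n7; total weight 2+5+7+9+9+10+13 = 55.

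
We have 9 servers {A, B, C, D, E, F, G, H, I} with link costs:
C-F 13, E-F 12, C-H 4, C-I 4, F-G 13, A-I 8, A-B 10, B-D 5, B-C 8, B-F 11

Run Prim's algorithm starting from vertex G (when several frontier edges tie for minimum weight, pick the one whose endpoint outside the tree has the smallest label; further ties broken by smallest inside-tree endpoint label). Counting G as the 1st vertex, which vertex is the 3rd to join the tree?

Prim, starting at G.
Step 1: frontier [F-G 13] → take F-G (13); add F.
Step 2: frontier [B-F 11, E-F 12, C-F 13] → take B-F (11); add B.
Step 3: frontier [B-D 5, B-C 8, A-B 10, E-F 12, C-F 13] → take B-D (5); add D.
Step 4: frontier [B-C 8, A-B 10, E-F 12, C-F 13] → take B-C (8); add C.
Step 5: frontier [A-B 10, C-H 4, C-I 4, E-F 12] → take C-H (4); add H.
Step 6: frontier [A-B 10, C-I 4, E-F 12] → take C-I (4); add I.
Step 7: frontier [A-B 10, E-F 12, A-I 8] → take A-I (8); add A.
Step 8: frontier [E-F 12] → take E-F (12); add E.
Vertex order: G, F, B, D, C, H, I, A, E. The 3rd vertex is B.

B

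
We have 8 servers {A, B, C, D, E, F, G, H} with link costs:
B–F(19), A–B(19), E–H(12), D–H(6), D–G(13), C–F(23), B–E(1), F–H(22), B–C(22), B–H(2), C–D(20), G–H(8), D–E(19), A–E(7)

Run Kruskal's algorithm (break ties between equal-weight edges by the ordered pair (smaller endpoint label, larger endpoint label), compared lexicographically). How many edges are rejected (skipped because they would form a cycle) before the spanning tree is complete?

Sort edges by weight, then run Kruskal:
B–E (1): add — endpoints in different components.
B–H (2): add — endpoints in different components.
D–H (6): add — endpoints in different components.
A–E (7): add — endpoints in different components.
G–H (8): add — endpoints in different components.
E–H (12): skip — E and H already connected.
D–G (13): skip — D and G already connected.
A–B (19): skip — A and B already connected.
B–F (19): add — endpoints in different components.
D–E (19): skip — D and E already connected.
C–D (20): add — endpoints in different components.
Edges rejected before the tree was complete: 4.

4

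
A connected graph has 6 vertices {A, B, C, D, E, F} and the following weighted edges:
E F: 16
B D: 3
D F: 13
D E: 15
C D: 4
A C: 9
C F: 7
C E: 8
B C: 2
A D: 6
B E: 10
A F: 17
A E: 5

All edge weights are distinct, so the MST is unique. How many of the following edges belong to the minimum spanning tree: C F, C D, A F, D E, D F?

Sort edges by weight, then run Kruskal:
B C (2): add. Components now {A} {B,C} {D} {E} {F}
B D (3): add. Components now {A} {B,C,D} {E} {F}
C D (4): skip — C and D already connected.
A E (5): add. Components now {A,E} {B,C,D} {F}
A D (6): add. Components now {A,B,C,D,E} {F}
C F (7): add. Components now {A,B,C,D,E,F}
MST edge set: {B C, B D, A E, A D, C F}.
Of the listed edges, {C F} are in the MST → 1.

1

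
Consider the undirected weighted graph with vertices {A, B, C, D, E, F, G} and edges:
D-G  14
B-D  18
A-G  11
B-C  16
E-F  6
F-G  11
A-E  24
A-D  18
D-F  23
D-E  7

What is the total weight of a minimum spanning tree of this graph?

Grow the tree from B using Prim:
Step 1: cheapest edge leaving the tree is B-C (16); add C.
Step 2: cheapest edge leaving the tree is B-D (18); add D.
Step 3: cheapest edge leaving the tree is D-E (7); add E.
Step 4: cheapest edge leaving the tree is E-F (6); add F.
Step 5: cheapest edge leaving the tree is F-G (11); add G.
Step 6: cheapest edge leaving the tree is A-G (11); add A.
MST edges: B-C, B-D, D-E, E-F, F-G, A-G; total weight 16+18+7+6+11+11 = 69.

69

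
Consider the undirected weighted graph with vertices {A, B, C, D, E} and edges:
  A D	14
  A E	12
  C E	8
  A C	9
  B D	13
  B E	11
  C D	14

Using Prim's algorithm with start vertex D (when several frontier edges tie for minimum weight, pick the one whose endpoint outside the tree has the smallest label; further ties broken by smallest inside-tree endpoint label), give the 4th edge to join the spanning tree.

Prim's algorithm from D:
Step 1: cheapest edge leaving the tree is B D (13); add B.
Step 2: cheapest edge leaving the tree is B E (11); add E.
Step 3: cheapest edge leaving the tree is C E (8); add C.
Step 4: cheapest edge leaving the tree is A C (9); add A.
The 4th edge added is A C.

A-C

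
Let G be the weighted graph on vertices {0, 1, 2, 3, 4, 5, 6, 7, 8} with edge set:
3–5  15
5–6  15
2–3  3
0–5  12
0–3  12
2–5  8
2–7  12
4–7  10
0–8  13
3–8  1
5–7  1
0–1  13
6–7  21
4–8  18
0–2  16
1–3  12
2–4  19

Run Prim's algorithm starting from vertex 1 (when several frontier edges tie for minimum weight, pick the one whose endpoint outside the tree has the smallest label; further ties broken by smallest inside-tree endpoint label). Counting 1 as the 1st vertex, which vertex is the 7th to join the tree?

Prim's algorithm from 1:
Step 1: cheapest edge leaving the tree is 1–3 (12); add 3.
Step 2: cheapest edge leaving the tree is 3–8 (1); add 8.
Step 3: cheapest edge leaving the tree is 2–3 (3); add 2.
Step 4: cheapest edge leaving the tree is 2–5 (8); add 5.
Step 5: cheapest edge leaving the tree is 5–7 (1); add 7.
Step 6: cheapest edge leaving the tree is 4–7 (10); add 4.
Step 7: cheapest edge leaving the tree is 0–3 (12); add 0.
Step 8: cheapest edge leaving the tree is 5–6 (15); add 6.
Vertex order: 1, 3, 8, 2, 5, 7, 4, 0, 6. The 7th vertex is 4.

4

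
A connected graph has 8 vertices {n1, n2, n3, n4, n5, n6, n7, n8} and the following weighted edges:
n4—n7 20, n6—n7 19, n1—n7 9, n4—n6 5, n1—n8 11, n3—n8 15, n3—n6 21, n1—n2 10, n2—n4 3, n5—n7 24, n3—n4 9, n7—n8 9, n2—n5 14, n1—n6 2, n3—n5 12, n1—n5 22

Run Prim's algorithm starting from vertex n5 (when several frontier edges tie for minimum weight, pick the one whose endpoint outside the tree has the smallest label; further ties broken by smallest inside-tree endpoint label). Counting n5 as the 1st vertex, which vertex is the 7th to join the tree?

Prim, starting at n5.
Step 1: cheapest edge leaving the tree is n3—n5 (12); add n3.
Step 2: cheapest edge leaving the tree is n3—n4 (9); add n4.
Step 3: cheapest edge leaving the tree is n2—n4 (3); add n2.
Step 4: cheapest edge leaving the tree is n4—n6 (5); add n6.
Step 5: cheapest edge leaving the tree is n1—n6 (2); add n1.
Step 6: cheapest edge leaving the tree is n1—n7 (9); add n7.
Step 7: cheapest edge leaving the tree is n7—n8 (9); add n8.
Vertex order: n5, n3, n4, n2, n6, n1, n7, n8. The 7th vertex is n7.

n7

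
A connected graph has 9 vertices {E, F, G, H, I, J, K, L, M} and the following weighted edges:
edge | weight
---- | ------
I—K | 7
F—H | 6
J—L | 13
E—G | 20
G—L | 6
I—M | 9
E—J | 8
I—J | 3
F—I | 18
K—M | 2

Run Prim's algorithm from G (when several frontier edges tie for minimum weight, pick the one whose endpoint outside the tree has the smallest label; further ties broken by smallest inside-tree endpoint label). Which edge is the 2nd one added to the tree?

Prim, starting at G.
Step 1: cheapest edge leaving the tree is G—L (6); add L.
Step 2: cheapest edge leaving the tree is J—L (13); add J.
Step 3: cheapest edge leaving the tree is I—J (3); add I.
Step 4: cheapest edge leaving the tree is I—K (7); add K.
Step 5: cheapest edge leaving the tree is K—M (2); add M.
Step 6: cheapest edge leaving the tree is E—J (8); add E.
Step 7: cheapest edge leaving the tree is F—I (18); add F.
Step 8: cheapest edge leaving the tree is F—H (6); add H.
The 2nd edge added is J—L.

J-L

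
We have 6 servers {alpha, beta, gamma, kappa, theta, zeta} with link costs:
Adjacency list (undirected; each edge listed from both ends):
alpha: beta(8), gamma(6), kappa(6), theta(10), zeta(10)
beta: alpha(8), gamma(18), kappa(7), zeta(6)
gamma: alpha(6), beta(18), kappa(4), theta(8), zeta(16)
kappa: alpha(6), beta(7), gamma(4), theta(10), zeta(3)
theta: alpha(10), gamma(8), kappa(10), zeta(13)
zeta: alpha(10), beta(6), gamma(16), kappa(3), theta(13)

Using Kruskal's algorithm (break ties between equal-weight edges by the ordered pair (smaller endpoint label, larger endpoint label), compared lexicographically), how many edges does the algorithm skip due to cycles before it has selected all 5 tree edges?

3

Kruskal's algorithm — process edges by increasing weight (ties by edge label):
kappa–zeta (3): add — endpoints in different components.
gamma–kappa (4): add — endpoints in different components.
alpha–gamma (6): add — endpoints in different components.
alpha–kappa (6): skip — alpha and kappa already connected.
beta–zeta (6): add — endpoints in different components.
beta–kappa (7): skip — beta and kappa already connected.
alpha–beta (8): skip — beta and alpha already connected.
gamma–theta (8): add — endpoints in different components.
Edges rejected before the tree was complete: 3.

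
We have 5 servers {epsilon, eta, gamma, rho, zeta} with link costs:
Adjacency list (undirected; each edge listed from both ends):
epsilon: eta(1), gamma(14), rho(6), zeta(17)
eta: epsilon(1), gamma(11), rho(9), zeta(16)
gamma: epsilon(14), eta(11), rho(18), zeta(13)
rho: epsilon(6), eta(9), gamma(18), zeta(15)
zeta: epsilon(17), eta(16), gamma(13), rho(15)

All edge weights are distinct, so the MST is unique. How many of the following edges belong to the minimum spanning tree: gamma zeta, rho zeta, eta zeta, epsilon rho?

Sort edges by weight, then run Kruskal:
epsilon eta (1): add. Components now {epsilon,eta} {zeta} {rho} {gamma}
epsilon rho (6): add. Components now {epsilon,eta,rho} {zeta} {gamma}
eta rho (9): skip — eta and rho already connected.
eta gamma (11): add. Components now {epsilon,eta,gamma,rho} {zeta}
gamma zeta (13): add. Components now {epsilon,eta,gamma,rho,zeta}
MST edge set: {epsilon eta, epsilon rho, eta gamma, gamma zeta}.
Of the listed edges, {gamma zeta, epsilon rho} are in the MST → 2.

2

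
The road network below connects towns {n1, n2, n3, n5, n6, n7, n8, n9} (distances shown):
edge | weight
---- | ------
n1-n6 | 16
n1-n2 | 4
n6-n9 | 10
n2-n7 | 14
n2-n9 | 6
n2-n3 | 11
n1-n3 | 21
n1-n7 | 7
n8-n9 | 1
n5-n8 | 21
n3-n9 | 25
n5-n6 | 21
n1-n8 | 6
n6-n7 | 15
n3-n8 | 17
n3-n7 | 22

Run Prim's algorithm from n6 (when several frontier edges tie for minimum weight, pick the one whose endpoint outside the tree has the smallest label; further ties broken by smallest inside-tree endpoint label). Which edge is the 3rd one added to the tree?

n1-n8

Prim's algorithm from n6:
Step 1: cheapest edge leaving the tree is n6-n9 (10); add n9.
Step 2: cheapest edge leaving the tree is n8-n9 (1); add n8.
Step 3: cheapest edge leaving the tree is n1-n8 (6); add n1.
Step 4: cheapest edge leaving the tree is n1-n2 (4); add n2.
Step 5: cheapest edge leaving the tree is n1-n7 (7); add n7.
Step 6: cheapest edge leaving the tree is n2-n3 (11); add n3.
Step 7: cheapest edge leaving the tree is n5-n6 (21); add n5.
The 3rd edge added is n1-n8.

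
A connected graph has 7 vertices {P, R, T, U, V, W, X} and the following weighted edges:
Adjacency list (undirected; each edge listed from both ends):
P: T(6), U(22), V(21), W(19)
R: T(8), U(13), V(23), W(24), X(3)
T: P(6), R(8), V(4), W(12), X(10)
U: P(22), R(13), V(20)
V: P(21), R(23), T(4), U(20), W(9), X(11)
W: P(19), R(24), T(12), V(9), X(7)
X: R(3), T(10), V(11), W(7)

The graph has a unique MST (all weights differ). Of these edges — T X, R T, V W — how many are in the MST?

Sort edges by weight, then run Kruskal:
R X (3): add — endpoints in different components.
T V (4): add — endpoints in different components.
P T (6): add — endpoints in different components.
W X (7): add — endpoints in different components.
R T (8): add — endpoints in different components.
V W (9): skip — W and V already connected.
T X (10): skip — X and T already connected.
V X (11): skip — X and V already connected.
T W (12): skip — W and T already connected.
R U (13): add — endpoints in different components.
MST edge set: {R X, T V, P T, W X, R T, R U}.
Of the listed edges, {R T} are in the MST → 1.

1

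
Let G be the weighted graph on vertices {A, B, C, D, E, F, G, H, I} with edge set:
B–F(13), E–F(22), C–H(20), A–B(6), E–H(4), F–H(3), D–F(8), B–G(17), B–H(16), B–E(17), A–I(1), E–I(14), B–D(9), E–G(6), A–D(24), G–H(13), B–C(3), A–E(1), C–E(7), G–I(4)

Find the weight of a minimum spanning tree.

Kruskal's algorithm — process edges by increasing weight (ties by edge label):
A–E (1): add — endpoints in different components.
A–I (1): add — endpoints in different components.
B–C (3): add — endpoints in different components.
F–H (3): add — endpoints in different components.
E–H (4): add — endpoints in different components.
G–I (4): add — endpoints in different components.
A–B (6): add — endpoints in different components.
E–G (6): skip — E and G already connected.
C–E (7): skip — C and E already connected.
D–F (8): add — endpoints in different components.
MST edges: A–E, A–I, B–C, F–H, E–H, G–I, A–B, D–F; total weight 1+1+3+3+4+4+6+8 = 30.

30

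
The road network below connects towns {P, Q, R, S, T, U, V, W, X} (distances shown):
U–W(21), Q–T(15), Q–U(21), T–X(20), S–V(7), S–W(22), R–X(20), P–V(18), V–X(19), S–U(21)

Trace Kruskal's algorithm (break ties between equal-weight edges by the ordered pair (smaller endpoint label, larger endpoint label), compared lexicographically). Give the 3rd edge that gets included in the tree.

Sort edges by weight, then run Kruskal:
S–V (7): add — endpoints in different components.
Q–T (15): add — endpoints in different components.
P–V (18): add — endpoints in different components.
V–X (19): add — endpoints in different components.
R–X (20): add — endpoints in different components.
T–X (20): add — endpoints in different components.
Q–U (21): add — endpoints in different components.
S–U (21): skip — S and U already connected.
U–W (21): add — endpoints in different components.
The 3rd edge added is P–V.

P-V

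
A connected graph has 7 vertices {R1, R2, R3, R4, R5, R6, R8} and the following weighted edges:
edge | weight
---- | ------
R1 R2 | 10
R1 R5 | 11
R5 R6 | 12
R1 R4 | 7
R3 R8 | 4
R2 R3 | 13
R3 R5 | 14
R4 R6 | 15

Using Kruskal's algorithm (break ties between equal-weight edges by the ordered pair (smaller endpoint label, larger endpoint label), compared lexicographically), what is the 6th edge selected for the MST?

Kruskal's algorithm — process edges by increasing weight (ties by edge label):
R3 R8 (4): add — endpoints in different components.
R1 R4 (7): add — endpoints in different components.
R1 R2 (10): add — endpoints in different components.
R1 R5 (11): add — endpoints in different components.
R5 R6 (12): add — endpoints in different components.
R2 R3 (13): add — endpoints in different components.
The 6th edge added is R2 R3.

R2-R3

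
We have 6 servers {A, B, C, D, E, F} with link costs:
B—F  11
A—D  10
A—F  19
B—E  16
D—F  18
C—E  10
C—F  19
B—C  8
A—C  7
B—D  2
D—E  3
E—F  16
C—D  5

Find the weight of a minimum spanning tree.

28

Prim's algorithm from F:
Step 1: frontier [B—F 11, E—F 16, D—F 18, A—F 19, C—F 19] → take B—F (11); add B.
Step 2: frontier [B—D 2, B—C 8, B—E 16, E—F 16, D—F 18, A—F 19, C—F 19] → take B—D (2); add D.
Step 3: frontier [B—C 8, B—E 16, D—E 3, C—D 5, A—D 10, E—F 16, A—F 19, C—F 19] → take D—E (3); add E.
Step 4: frontier [B—C 8, C—D 5, A—D 10, C—E 10, A—F 19, C—F 19] → take C—D (5); add C.
Step 5: frontier [A—C 7, A—D 10, A—F 19] → take A—C (7); add A.
MST edges: B—F, B—D, D—E, C—D, A—C; total weight 11+2+3+5+7 = 28.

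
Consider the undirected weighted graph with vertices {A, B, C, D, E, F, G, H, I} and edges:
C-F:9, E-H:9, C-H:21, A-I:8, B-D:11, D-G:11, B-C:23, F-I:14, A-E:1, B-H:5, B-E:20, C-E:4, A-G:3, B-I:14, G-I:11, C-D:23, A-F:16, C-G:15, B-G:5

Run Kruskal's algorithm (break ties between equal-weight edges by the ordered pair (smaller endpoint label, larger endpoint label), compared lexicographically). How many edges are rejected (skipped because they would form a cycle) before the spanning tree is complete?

1

Kruskal's algorithm — process edges by increasing weight (ties by edge label):
A-E (1): add — endpoints in different components.
A-G (3): add — endpoints in different components.
C-E (4): add — endpoints in different components.
B-G (5): add — endpoints in different components.
B-H (5): add — endpoints in different components.
A-I (8): add — endpoints in different components.
C-F (9): add — endpoints in different components.
E-H (9): skip — E and H already connected.
B-D (11): add — endpoints in different components.
Edges rejected before the tree was complete: 1.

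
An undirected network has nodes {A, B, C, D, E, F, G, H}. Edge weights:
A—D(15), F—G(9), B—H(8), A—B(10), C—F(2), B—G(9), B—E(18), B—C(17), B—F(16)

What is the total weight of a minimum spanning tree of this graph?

71

Prim's algorithm from G:
Step 1: frontier [B—G 9, F—G 9] → take B—G (9); add B.
Step 2: frontier [B—H 8, A—B 10, B—F 16, B—C 17, B—E 18, F—G 9] → take B—H (8); add H.
Step 3: frontier [A—B 10, B—F 16, B—C 17, B—E 18, F—G 9] → take F—G (9); add F.
Step 4: frontier [A—B 10, B—C 17, B—E 18, C—F 2] → take C—F (2); add C.
Step 5: frontier [A—B 10, B—E 18] → take A—B (10); add A.
Step 6: frontier [A—D 15, B—E 18] → take A—D (15); add D.
Step 7: frontier [B—E 18] → take B—E (18); add E.
MST edges: B—G, B—H, F—G, C—F, A—B, A—D, B—E; total weight 9+8+9+2+10+15+18 = 71.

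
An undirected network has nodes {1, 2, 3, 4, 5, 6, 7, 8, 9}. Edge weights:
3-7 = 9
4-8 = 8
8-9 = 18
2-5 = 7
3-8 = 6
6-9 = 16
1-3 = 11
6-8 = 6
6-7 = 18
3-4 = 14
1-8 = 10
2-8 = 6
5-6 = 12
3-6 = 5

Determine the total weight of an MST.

Kruskal: consider edges lightest-first.
3-6 (5): add — endpoints in different components.
2-8 (6): add — endpoints in different components.
3-8 (6): add — endpoints in different components.
6-8 (6): skip — 6 and 8 already connected.
2-5 (7): add — endpoints in different components.
4-8 (8): add — endpoints in different components.
3-7 (9): add — endpoints in different components.
1-8 (10): add — endpoints in different components.
1-3 (11): skip — 1 and 3 already connected.
5-6 (12): skip — 5 and 6 already connected.
3-4 (14): skip — 3 and 4 already connected.
6-9 (16): add — endpoints in different components.
MST edges: 3-6, 2-8, 3-8, 2-5, 4-8, 3-7, 1-8, 6-9; total weight 5+6+6+7+8+9+10+16 = 67.

67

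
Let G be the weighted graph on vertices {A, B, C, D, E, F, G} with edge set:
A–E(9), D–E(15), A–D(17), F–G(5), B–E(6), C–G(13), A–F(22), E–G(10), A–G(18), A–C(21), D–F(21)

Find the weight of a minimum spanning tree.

58

Sort edges by weight, then run Kruskal:
F–G (5): add. Components now {A} {B} {C} {D} {E} {F,G}
B–E (6): add. Components now {A} {B,E} {C} {D} {F,G}
A–E (9): add. Components now {A,B,E} {C} {D} {F,G}
E–G (10): add. Components now {A,B,E,F,G} {C} {D}
C–G (13): add. Components now {A,B,C,E,F,G} {D}
D–E (15): add. Components now {A,B,C,D,E,F,G}
MST edges: F–G, B–E, A–E, E–G, C–G, D–E; total weight 5+6+9+10+13+15 = 58.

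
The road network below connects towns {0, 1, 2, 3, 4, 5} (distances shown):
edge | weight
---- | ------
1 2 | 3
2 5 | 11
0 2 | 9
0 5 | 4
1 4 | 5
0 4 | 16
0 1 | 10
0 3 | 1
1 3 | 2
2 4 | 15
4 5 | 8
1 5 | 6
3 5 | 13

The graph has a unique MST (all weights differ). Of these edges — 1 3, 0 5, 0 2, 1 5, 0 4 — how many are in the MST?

2

Sort edges by weight, then run Kruskal:
0 3 (1): add. Components now {0,3} {1} {2} {4} {5}
1 3 (2): add. Components now {0,1,3} {2} {4} {5}
1 2 (3): add. Components now {0,1,2,3} {4} {5}
0 5 (4): add. Components now {0,1,2,3,5} {4}
1 4 (5): add. Components now {0,1,2,3,4,5}
MST edge set: {0 3, 1 3, 1 2, 0 5, 1 4}.
Of the listed edges, {1 3, 0 5} are in the MST → 2.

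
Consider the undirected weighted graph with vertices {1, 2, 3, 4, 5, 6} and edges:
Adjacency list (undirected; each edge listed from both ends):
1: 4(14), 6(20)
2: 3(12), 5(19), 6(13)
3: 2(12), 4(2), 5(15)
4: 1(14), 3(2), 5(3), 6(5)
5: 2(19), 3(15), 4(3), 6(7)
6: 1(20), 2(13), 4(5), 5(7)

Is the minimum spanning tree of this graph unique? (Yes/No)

Kruskal: consider edges lightest-first.
3—4 (2): add. Components now {1} {2} {3,4} {5} {6}
4—5 (3): add. Components now {1} {2} {3,4,5} {6}
4—6 (5): add. Components now {1} {2} {3,4,5,6}
5—6 (7): skip — 5 and 6 already connected.
2—3 (12): add. Components now {1} {2,3,4,5,6}
2—6 (13): skip — 2 and 6 already connected.
1—4 (14): add. Components now {1,2,3,4,5,6}
Every non-tree edge has weight strictly greater than the heaviest edge on the tree path between its endpoints, so the MST is unique.

Yes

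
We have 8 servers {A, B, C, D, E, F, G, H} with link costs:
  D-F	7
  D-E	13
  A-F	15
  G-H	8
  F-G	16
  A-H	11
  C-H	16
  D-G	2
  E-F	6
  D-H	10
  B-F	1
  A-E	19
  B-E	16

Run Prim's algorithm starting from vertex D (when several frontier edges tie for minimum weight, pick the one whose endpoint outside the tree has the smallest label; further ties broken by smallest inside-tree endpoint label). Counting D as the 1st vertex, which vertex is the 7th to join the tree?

A

Grow the tree from D using Prim:
Step 1: cheapest edge leaving the tree is D-G (2); add G.
Step 2: cheapest edge leaving the tree is D-F (7); add F.
Step 3: cheapest edge leaving the tree is B-F (1); add B.
Step 4: cheapest edge leaving the tree is E-F (6); add E.
Step 5: cheapest edge leaving the tree is G-H (8); add H.
Step 6: cheapest edge leaving the tree is A-H (11); add A.
Step 7: cheapest edge leaving the tree is C-H (16); add C.
Vertex order: D, G, F, B, E, H, A, C. The 7th vertex is A.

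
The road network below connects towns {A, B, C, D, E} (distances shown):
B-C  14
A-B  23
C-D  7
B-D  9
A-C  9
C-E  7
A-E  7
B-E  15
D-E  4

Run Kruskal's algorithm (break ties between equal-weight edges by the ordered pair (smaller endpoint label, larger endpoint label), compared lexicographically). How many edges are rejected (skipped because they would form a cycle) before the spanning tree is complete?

Kruskal's algorithm — process edges by increasing weight (ties by edge label):
D-E (4): add — endpoints in different components.
A-E (7): add — endpoints in different components.
C-D (7): add — endpoints in different components.
C-E (7): skip — C and E already connected.
A-C (9): skip — A and C already connected.
B-D (9): add — endpoints in different components.
Edges rejected before the tree was complete: 2.

2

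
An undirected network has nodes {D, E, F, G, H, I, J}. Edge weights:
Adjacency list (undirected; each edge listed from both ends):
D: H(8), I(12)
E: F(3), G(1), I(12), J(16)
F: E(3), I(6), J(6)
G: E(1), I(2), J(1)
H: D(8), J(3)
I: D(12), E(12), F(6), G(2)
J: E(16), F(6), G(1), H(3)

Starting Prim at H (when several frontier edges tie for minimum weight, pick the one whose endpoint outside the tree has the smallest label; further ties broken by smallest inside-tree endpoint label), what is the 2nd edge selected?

G-J

Prim's algorithm from H:
Step 1: frontier [H J 3, D H 8] → take H J (3); add J.
Step 2: frontier [D H 8, G J 1, F J 6, E J 16] → take G J (1); add G.
Step 3: frontier [E G 1, G I 2, D H 8, F J 6, E J 16] → take E G (1); add E.
Step 4: frontier [E F 3, E I 12, G I 2, D H 8, F J 6] → take G I (2); add I.
Step 5: frontier [E F 3, D H 8, F I 6, D I 12, F J 6] → take E F (3); add F.
Step 6: frontier [D H 8, D I 12] → take D H (8); add D.
The 2nd edge added is G J.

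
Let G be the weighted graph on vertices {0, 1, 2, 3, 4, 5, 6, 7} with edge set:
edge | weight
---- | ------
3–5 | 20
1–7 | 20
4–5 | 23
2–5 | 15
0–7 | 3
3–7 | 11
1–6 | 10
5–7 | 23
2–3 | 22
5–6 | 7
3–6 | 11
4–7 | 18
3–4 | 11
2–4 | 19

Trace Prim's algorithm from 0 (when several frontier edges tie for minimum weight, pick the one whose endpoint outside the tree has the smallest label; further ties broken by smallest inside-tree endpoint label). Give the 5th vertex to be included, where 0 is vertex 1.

6

Prim's algorithm from 0:
Step 1: cheapest edge leaving the tree is 0–7 (3); add 7.
Step 2: cheapest edge leaving the tree is 3–7 (11); add 3.
Step 3: cheapest edge leaving the tree is 3–4 (11); add 4.
Step 4: cheapest edge leaving the tree is 3–6 (11); add 6.
Step 5: cheapest edge leaving the tree is 5–6 (7); add 5.
Step 6: cheapest edge leaving the tree is 1–6 (10); add 1.
Step 7: cheapest edge leaving the tree is 2–5 (15); add 2.
Vertex order: 0, 7, 3, 4, 6, 5, 1, 2. The 5th vertex is 6.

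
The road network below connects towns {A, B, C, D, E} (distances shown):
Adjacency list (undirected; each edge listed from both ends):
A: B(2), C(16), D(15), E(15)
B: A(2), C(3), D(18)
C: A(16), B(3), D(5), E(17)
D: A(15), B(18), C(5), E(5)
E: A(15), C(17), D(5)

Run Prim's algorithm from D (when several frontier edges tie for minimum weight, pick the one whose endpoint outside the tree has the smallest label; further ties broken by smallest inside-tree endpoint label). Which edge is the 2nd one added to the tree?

B-C

Prim's algorithm from D:
Step 1: frontier [C–D 5, D–E 5, A–D 15, B–D 18] → take C–D (5); add C.
Step 2: frontier [B–C 3, A–C 16, C–E 17, D–E 5, A–D 15, B–D 18] → take B–C (3); add B.
Step 3: frontier [A–B 2, A–C 16, C–E 17, D–E 5, A–D 15] → take A–B (2); add A.
Step 4: frontier [A–E 15, C–E 17, D–E 5] → take D–E (5); add E.
The 2nd edge added is B–C.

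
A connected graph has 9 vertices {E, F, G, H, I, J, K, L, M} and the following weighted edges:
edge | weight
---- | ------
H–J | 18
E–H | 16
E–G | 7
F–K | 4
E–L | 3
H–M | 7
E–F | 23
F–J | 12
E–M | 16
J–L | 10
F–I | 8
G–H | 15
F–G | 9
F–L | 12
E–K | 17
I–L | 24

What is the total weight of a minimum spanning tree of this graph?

Sort edges by weight, then run Kruskal:
E–L (3): add — endpoints in different components.
F–K (4): add — endpoints in different components.
E–G (7): add — endpoints in different components.
H–M (7): add — endpoints in different components.
F–I (8): add — endpoints in different components.
F–G (9): add — endpoints in different components.
J–L (10): add — endpoints in different components.
F–J (12): skip — F and J already connected.
F–L (12): skip — F and L already connected.
G–H (15): add — endpoints in different components.
MST edges: E–L, F–K, E–G, H–M, F–I, F–G, J–L, G–H; total weight 3+4+7+7+8+9+10+15 = 63.

63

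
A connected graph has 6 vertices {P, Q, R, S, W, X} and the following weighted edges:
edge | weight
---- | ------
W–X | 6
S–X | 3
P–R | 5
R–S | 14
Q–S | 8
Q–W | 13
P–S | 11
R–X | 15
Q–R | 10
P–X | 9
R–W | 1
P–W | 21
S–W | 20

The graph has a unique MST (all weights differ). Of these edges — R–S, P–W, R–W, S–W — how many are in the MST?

Sort edges by weight, then run Kruskal:
R–W (1): add — endpoints in different components.
S–X (3): add — endpoints in different components.
P–R (5): add — endpoints in different components.
W–X (6): add — endpoints in different components.
Q–S (8): add — endpoints in different components.
MST edge set: {R–W, S–X, P–R, W–X, Q–S}.
Of the listed edges, {R–W} are in the MST → 1.

1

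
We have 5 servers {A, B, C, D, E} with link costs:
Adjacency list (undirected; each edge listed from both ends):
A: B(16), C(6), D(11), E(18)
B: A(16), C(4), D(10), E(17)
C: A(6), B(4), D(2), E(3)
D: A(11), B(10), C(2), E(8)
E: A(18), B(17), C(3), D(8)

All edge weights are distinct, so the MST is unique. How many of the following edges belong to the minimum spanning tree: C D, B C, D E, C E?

Kruskal's algorithm — process edges by increasing weight (ties by edge label):
C D (2): add — endpoints in different components.
C E (3): add — endpoints in different components.
B C (4): add — endpoints in different components.
A C (6): add — endpoints in different components.
MST edge set: {C D, C E, B C, A C}.
Of the listed edges, {C D, B C, C E} are in the MST → 3.

3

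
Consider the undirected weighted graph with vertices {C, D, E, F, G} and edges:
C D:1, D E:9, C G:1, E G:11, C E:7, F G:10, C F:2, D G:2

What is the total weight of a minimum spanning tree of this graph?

11

Grow the tree from G using Prim:
Step 1: cheapest edge leaving the tree is C G (1); add C.
Step 2: cheapest edge leaving the tree is C D (1); add D.
Step 3: cheapest edge leaving the tree is C F (2); add F.
Step 4: cheapest edge leaving the tree is C E (7); add E.
MST edges: C G, C D, C F, C E; total weight 1+1+2+7 = 11.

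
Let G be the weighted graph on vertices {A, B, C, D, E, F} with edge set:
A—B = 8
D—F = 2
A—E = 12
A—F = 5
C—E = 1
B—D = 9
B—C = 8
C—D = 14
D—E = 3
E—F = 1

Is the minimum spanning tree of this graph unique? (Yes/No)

No

Kruskal's algorithm — process edges by increasing weight (ties by edge label):
C—E (1): add — endpoints in different components.
E—F (1): add — endpoints in different components.
D—F (2): add — endpoints in different components.
D—E (3): skip — D and E already connected.
A—F (5): add — endpoints in different components.
A—B (8): add — endpoints in different components.
Non-tree edge B—C has weight 8, equal to the heaviest edge on its tree cycle — swapping gives another MST of the same weight. Not unique.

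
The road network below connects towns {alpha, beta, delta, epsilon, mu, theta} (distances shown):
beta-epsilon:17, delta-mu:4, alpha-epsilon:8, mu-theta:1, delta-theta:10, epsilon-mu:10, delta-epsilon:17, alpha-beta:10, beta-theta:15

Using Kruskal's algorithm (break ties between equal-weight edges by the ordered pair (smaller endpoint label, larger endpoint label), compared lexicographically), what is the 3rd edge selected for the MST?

alpha-epsilon

Kruskal: consider edges lightest-first.
mu-theta (1): add. Components now {alpha} {mu,theta} {delta} {epsilon} {beta}
delta-mu (4): add. Components now {alpha} {delta,mu,theta} {epsilon} {beta}
alpha-epsilon (8): add. Components now {alpha,epsilon} {delta,mu,theta} {beta}
alpha-beta (10): add. Components now {alpha,beta,epsilon} {delta,mu,theta}
delta-theta (10): skip — delta and theta already connected.
epsilon-mu (10): add. Components now {alpha,beta,delta,epsilon,mu,theta}
The 3rd edge added is alpha-epsilon.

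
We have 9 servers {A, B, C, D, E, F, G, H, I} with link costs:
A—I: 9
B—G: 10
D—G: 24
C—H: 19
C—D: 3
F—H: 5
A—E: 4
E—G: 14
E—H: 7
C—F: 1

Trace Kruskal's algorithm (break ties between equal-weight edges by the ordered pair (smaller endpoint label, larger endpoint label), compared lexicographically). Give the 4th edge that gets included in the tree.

Kruskal: consider edges lightest-first.
C—F (1): add — endpoints in different components.
C—D (3): add — endpoints in different components.
A—E (4): add — endpoints in different components.
F—H (5): add — endpoints in different components.
E—H (7): add — endpoints in different components.
A—I (9): add — endpoints in different components.
B—G (10): add — endpoints in different components.
E—G (14): add — endpoints in different components.
The 4th edge added is F—H.

F-H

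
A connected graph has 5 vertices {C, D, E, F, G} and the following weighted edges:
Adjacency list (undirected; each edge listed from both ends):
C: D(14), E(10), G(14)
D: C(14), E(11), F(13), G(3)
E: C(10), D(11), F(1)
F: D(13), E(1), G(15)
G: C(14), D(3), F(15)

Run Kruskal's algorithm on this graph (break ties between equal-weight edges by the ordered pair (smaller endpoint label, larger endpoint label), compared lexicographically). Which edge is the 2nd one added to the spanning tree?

D-G

Kruskal's algorithm — process edges by increasing weight (ties by edge label):
E-F (1): add — endpoints in different components.
D-G (3): add — endpoints in different components.
C-E (10): add — endpoints in different components.
D-E (11): add — endpoints in different components.
The 2nd edge added is D-G.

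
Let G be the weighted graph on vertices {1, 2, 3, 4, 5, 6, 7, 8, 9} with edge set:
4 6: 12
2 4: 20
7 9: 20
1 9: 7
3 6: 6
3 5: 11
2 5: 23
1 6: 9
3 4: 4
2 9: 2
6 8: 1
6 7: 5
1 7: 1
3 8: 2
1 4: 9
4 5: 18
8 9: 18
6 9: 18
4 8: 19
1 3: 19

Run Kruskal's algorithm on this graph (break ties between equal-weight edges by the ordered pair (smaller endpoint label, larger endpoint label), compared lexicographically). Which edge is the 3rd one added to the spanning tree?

2-9

Sort edges by weight, then run Kruskal:
1 7 (1): add — endpoints in different components.
6 8 (1): add — endpoints in different components.
2 9 (2): add — endpoints in different components.
3 8 (2): add — endpoints in different components.
3 4 (4): add — endpoints in different components.
6 7 (5): add — endpoints in different components.
3 6 (6): skip — 3 and 6 already connected.
1 9 (7): add — endpoints in different components.
1 4 (9): skip — 1 and 4 already connected.
1 6 (9): skip — 1 and 6 already connected.
3 5 (11): add — endpoints in different components.
The 3rd edge added is 2 9.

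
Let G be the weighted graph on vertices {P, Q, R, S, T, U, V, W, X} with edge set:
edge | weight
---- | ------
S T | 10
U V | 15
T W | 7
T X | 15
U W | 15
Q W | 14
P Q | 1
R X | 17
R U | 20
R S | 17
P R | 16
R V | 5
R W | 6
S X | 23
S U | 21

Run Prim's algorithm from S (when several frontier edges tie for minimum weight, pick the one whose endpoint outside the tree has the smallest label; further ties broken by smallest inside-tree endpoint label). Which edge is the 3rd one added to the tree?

Prim's algorithm from S:
Step 1: cheapest edge leaving the tree is S T (10); add T.
Step 2: cheapest edge leaving the tree is T W (7); add W.
Step 3: cheapest edge leaving the tree is R W (6); add R.
Step 4: cheapest edge leaving the tree is R V (5); add V.
Step 5: cheapest edge leaving the tree is Q W (14); add Q.
Step 6: cheapest edge leaving the tree is P Q (1); add P.
Step 7: cheapest edge leaving the tree is U V (15); add U.
Step 8: cheapest edge leaving the tree is T X (15); add X.
The 3rd edge added is R W.

R-W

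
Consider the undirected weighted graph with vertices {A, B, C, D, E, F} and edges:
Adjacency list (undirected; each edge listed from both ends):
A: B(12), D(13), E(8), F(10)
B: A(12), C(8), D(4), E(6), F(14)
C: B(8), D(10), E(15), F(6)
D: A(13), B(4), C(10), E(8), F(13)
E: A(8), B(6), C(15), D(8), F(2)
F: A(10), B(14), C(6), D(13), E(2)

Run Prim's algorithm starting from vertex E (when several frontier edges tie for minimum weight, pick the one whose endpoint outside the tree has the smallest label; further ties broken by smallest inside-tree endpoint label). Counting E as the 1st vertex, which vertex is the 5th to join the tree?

C

Grow the tree from E using Prim:
Step 1: frontier [E-F 2, B-E 6, A-E 8, D-E 8, C-E 15] → take E-F (2); add F.
Step 2: frontier [B-E 6, A-E 8, D-E 8, C-E 15, C-F 6, A-F 10, D-F 13, B-F 14] → take B-E (6); add B.
Step 3: frontier [B-D 4, B-C 8, A-B 12, A-E 8, D-E 8, C-E 15, C-F 6, A-F 10, D-F 13] → take B-D (4); add D.
Step 4: frontier [B-C 8, A-B 12, C-D 10, A-D 13, A-E 8, C-E 15, C-F 6, A-F 10] → take C-F (6); add C.
Step 5: frontier [A-B 12, A-D 13, A-E 8, A-F 10] → take A-E (8); add A.
Vertex order: E, F, B, D, C, A. The 5th vertex is C.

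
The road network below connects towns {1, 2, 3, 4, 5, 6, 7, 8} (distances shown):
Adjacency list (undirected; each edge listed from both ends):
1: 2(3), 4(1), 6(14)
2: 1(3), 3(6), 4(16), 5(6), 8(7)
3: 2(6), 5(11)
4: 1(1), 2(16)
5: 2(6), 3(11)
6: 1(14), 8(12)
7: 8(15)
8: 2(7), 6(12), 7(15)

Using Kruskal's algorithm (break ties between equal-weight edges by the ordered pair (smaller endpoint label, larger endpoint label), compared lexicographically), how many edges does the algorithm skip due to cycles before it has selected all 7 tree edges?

2

Kruskal: consider edges lightest-first.
1–4 (1): add — endpoints in different components.
1–2 (3): add — endpoints in different components.
2–3 (6): add — endpoints in different components.
2–5 (6): add — endpoints in different components.
2–8 (7): add — endpoints in different components.
3–5 (11): skip — 3 and 5 already connected.
6–8 (12): add — endpoints in different components.
1–6 (14): skip — 1 and 6 already connected.
7–8 (15): add — endpoints in different components.
Edges rejected before the tree was complete: 2.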